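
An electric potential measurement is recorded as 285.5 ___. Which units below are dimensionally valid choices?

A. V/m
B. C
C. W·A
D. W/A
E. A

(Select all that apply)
D

electric potential has SI base units: kg * m^2 / (A * s^3)

Checking each option against kg * m^2 / (A * s^3):
  A. V/m: ✗ does not match
  B. C: ✗ does not match
  C. W·A: ✗ does not match
  D. W/A: ✓ matches
  E. A: ✗ does not match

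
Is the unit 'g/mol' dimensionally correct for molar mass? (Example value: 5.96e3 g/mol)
Yes

molar mass has SI base units: kg / mol
g/mol reduces to the same SI base units, so it is a valid unit for molar mass.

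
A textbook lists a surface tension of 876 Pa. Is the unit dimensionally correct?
No

surface tension has SI base units: kg / s^2
Pa does NOT reduce to kg / s^2; a valid unit for surface tension would be e.g. N/m.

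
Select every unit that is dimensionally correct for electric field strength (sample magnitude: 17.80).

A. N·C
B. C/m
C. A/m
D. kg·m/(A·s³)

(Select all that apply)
D

electric field strength has SI base units: kg * m / (A * s^3)

Checking each option against kg * m / (A * s^3):
  A. N·C: ✗ does not match
  B. C/m: ✗ does not match
  C. A/m: ✗ does not match
  D. kg·m/(A·s³): ✓ matches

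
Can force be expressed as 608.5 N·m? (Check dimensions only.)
No

force has SI base units: kg * m / s^2
N·m does NOT reduce to kg * m / s^2; a valid unit for force would be e.g. N.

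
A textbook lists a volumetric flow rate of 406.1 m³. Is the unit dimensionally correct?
No

volumetric flow rate has SI base units: m^3 / s
m³ does NOT reduce to m^3 / s; a valid unit for volumetric flow rate would be e.g. m³/s.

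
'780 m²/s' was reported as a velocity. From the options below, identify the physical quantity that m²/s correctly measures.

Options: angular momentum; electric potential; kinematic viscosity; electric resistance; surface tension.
kinematic viscosity

velocity should have units dimensionally equivalent to m / s (e.g. m/s).
The given unit 'm²/s' reduces to m^2 / s. Of the listed options, that is the dimensionality of kinematic viscosity.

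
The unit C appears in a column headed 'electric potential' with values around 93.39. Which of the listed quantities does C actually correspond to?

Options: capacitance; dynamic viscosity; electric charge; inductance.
electric charge

electric potential should have units dimensionally equivalent to kg * m^2 / (A * s^3) (e.g. V).
The given unit 'C' reduces to A * s. Of the listed options, that is the dimensionality of electric charge.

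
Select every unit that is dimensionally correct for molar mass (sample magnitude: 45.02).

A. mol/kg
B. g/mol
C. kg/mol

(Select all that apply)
B, C

molar mass has SI base units: kg / mol

Checking each option against kg / mol:
  A. mol/kg: ✗ does not match
  B. g/mol: ✓ matches
  C. kg/mol: ✓ matches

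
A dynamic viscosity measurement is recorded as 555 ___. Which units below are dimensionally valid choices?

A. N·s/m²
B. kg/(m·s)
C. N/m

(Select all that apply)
A, B

dynamic viscosity has SI base units: kg / (m * s)

Checking each option against kg / (m * s):
  A. N·s/m²: ✓ matches
  B. kg/(m·s): ✓ matches
  C. N/m: ✗ does not match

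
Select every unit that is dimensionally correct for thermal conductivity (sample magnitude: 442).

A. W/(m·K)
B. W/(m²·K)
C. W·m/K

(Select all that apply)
A

thermal conductivity has SI base units: kg * m / (s^3 * K)

Checking each option against kg * m / (s^3 * K):
  A. W/(m·K): ✓ matches
  B. W/(m²·K): ✗ does not match
  C. W·m/K: ✗ does not match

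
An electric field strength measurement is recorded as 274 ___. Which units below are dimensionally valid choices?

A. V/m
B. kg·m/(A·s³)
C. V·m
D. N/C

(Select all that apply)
A, B, D

electric field strength has SI base units: kg * m / (A * s^3)

Checking each option against kg * m / (A * s^3):
  A. V/m: ✓ matches
  B. kg·m/(A·s³): ✓ matches
  C. V·m: ✗ does not match
  D. N/C: ✓ matches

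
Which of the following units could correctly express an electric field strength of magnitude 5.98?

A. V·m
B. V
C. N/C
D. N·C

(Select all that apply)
C

electric field strength has SI base units: kg * m / (A * s^3)

Checking each option against kg * m / (A * s^3):
  A. V·m: ✗ does not match
  B. V: ✗ does not match
  C. N/C: ✓ matches
  D. N·C: ✗ does not match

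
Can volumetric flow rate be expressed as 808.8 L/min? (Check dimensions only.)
Yes

volumetric flow rate has SI base units: m^3 / s
L/min reduces to the same SI base units, so it is a valid unit for volumetric flow rate.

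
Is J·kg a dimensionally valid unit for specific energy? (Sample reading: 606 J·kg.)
No

specific energy has SI base units: m^2 / s^2
J·kg does NOT reduce to m^2 / s^2; a valid unit for specific energy would be e.g. J/kg.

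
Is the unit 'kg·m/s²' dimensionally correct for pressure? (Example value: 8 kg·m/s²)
No

pressure has SI base units: kg / (m * s^2)
kg·m/s² does NOT reduce to kg / (m * s^2); a valid unit for pressure would be e.g. Pa.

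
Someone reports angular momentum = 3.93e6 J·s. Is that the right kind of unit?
Yes

angular momentum has SI base units: kg * m^2 / s
J·s reduces to the same SI base units, so it is a valid unit for angular momentum.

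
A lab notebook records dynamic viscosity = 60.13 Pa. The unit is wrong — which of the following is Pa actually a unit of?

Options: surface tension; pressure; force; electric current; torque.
pressure

dynamic viscosity should have units dimensionally equivalent to kg / (m * s) (e.g. Pa·s).
The given unit 'Pa' reduces to kg / (m * s^2). Of the listed options, that is the dimensionality of pressure.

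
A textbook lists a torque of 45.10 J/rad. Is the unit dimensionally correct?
Yes

torque has SI base units: kg * m^2 / s^2
J/rad reduces to the same SI base units, so it is a valid unit for torque.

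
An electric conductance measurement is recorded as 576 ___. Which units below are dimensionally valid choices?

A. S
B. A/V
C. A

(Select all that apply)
A, B

electric conductance has SI base units: A^2 * s^3 / (kg * m^2)

Checking each option against A^2 * s^3 / (kg * m^2):
  A. S: ✓ matches
  B. A/V: ✓ matches
  C. A: ✗ does not match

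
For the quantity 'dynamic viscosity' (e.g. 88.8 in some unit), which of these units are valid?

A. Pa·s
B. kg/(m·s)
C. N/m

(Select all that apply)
A, B

dynamic viscosity has SI base units: kg / (m * s)

Checking each option against kg / (m * s):
  A. Pa·s: ✓ matches
  B. kg/(m·s): ✓ matches
  C. N/m: ✗ does not match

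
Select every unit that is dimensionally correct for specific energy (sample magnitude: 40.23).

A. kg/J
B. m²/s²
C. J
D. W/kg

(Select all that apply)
B

specific energy has SI base units: m^2 / s^2

Checking each option against m^2 / s^2:
  A. kg/J: ✗ does not match
  B. m²/s²: ✓ matches
  C. J: ✗ does not match
  D. W/kg: ✗ does not match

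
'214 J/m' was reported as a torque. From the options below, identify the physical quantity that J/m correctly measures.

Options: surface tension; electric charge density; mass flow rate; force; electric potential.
force

torque should have units dimensionally equivalent to kg * m^2 / s^2 (e.g. N·m).
The given unit 'J/m' reduces to kg * m / s^2. Of the listed options, that is the dimensionality of force.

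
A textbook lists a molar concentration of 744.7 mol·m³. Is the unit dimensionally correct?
No

molar concentration has SI base units: mol / m^3
mol·m³ does NOT reduce to mol / m^3; a valid unit for molar concentration would be e.g. mol/m³.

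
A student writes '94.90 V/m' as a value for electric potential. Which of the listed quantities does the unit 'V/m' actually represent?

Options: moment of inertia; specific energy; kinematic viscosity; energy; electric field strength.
electric field strength

electric potential should have units dimensionally equivalent to kg * m^2 / (A * s^3) (e.g. V).
The given unit 'V/m' reduces to kg * m / (A * s^3). Of the listed options, that is the dimensionality of electric field strength.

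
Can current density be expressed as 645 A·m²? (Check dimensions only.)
No

current density has SI base units: A / m^2
A·m² does NOT reduce to A / m^2; a valid unit for current density would be e.g. A/m².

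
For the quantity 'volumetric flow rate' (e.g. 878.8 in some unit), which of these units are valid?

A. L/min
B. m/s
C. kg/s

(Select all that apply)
A

volumetric flow rate has SI base units: m^3 / s

Checking each option against m^3 / s:
  A. L/min: ✓ matches
  B. m/s: ✗ does not match
  C. kg/s: ✗ does not match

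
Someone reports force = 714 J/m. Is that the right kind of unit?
Yes

force has SI base units: kg * m / s^2
J/m reduces to the same SI base units, so it is a valid unit for force.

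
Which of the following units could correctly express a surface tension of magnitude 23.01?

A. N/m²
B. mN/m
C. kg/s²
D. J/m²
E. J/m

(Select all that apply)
B, C, D

surface tension has SI base units: kg / s^2

Checking each option against kg / s^2:
  A. N/m²: ✗ does not match
  B. mN/m: ✓ matches
  C. kg/s²: ✓ matches
  D. J/m²: ✓ matches
  E. J/m: ✗ does not match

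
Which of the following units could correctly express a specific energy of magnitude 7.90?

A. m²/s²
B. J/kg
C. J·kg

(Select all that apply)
A, B

specific energy has SI base units: m^2 / s^2

Checking each option against m^2 / s^2:
  A. m²/s²: ✓ matches
  B. J/kg: ✓ matches
  C. J·kg: ✗ does not match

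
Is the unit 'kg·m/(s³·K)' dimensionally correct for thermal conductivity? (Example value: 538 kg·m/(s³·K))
Yes

thermal conductivity has SI base units: kg * m / (s^3 * K)
kg·m/(s³·K) reduces to the same SI base units, so it is a valid unit for thermal conductivity.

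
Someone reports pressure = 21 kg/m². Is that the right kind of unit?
No

pressure has SI base units: kg / (m * s^2)
kg/m² does NOT reduce to kg / (m * s^2); a valid unit for pressure would be e.g. Pa.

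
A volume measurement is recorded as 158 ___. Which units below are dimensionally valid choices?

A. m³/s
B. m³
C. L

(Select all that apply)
B, C

volume has SI base units: m^3

Checking each option against m^3:
  A. m³/s: ✗ does not match
  B. m³: ✓ matches
  C. L: ✓ matches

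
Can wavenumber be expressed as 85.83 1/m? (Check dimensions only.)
Yes

wavenumber has SI base units: 1 / m
1/m reduces to the same SI base units, so it is a valid unit for wavenumber.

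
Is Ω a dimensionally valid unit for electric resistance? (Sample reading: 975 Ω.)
Yes

electric resistance has SI base units: kg * m^2 / (A^2 * s^3)
Ω reduces to the same SI base units, so it is a valid unit for electric resistance.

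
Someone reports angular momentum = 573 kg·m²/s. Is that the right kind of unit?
Yes

angular momentum has SI base units: kg * m^2 / s
kg·m²/s reduces to the same SI base units, so it is a valid unit for angular momentum.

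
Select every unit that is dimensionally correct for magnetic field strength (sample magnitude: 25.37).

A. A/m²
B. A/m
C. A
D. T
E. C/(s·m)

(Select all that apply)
B, E

magnetic field strength has SI base units: A / m

Checking each option against A / m:
  A. A/m²: ✗ does not match
  B. A/m: ✓ matches
  C. A: ✗ does not match
  D. T: ✗ does not match
  E. C/(s·m): ✓ matches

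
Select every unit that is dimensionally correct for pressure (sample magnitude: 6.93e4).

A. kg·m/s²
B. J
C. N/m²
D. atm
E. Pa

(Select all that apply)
C, D, E

pressure has SI base units: kg / (m * s^2)

Checking each option against kg / (m * s^2):
  A. kg·m/s²: ✗ does not match
  B. J: ✗ does not match
  C. N/m²: ✓ matches
  D. atm: ✓ matches
  E. Pa: ✓ matches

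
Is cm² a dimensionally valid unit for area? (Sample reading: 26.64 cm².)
Yes

area has SI base units: m^2
cm² reduces to the same SI base units, so it is a valid unit for area.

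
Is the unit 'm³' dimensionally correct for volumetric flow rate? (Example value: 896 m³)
No

volumetric flow rate has SI base units: m^3 / s
m³ does NOT reduce to m^3 / s; a valid unit for volumetric flow rate would be e.g. m³/s.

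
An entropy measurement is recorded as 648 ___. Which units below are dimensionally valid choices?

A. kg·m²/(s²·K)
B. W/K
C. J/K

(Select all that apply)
A, C

entropy has SI base units: kg * m^2 / (s^2 * K)

Checking each option against kg * m^2 / (s^2 * K):
  A. kg·m²/(s²·K): ✓ matches
  B. W/K: ✗ does not match
  C. J/K: ✓ matches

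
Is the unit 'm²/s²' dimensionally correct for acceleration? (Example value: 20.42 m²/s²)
No

acceleration has SI base units: m / s^2
m²/s² does NOT reduce to m / s^2; a valid unit for acceleration would be e.g. m/s².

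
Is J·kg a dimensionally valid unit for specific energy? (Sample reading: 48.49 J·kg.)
No

specific energy has SI base units: m^2 / s^2
J·kg does NOT reduce to m^2 / s^2; a valid unit for specific energy would be e.g. J/kg.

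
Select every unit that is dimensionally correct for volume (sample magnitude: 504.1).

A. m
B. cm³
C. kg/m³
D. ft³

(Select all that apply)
B, D

volume has SI base units: m^3

Checking each option against m^3:
  A. m: ✗ does not match
  B. cm³: ✓ matches
  C. kg/m³: ✗ does not match
  D. ft³: ✓ matches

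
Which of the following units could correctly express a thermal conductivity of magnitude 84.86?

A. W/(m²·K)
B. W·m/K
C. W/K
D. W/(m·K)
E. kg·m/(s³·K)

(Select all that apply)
D, E

thermal conductivity has SI base units: kg * m / (s^3 * K)

Checking each option against kg * m / (s^3 * K):
  A. W/(m²·K): ✗ does not match
  B. W·m/K: ✗ does not match
  C. W/K: ✗ does not match
  D. W/(m·K): ✓ matches
  E. kg·m/(s³·K): ✓ matches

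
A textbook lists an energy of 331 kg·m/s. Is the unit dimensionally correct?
No

energy has SI base units: kg * m^2 / s^2
kg·m/s does NOT reduce to kg * m^2 / s^2; a valid unit for energy would be e.g. J.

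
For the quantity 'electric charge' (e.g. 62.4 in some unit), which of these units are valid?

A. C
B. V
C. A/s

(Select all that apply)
A

electric charge has SI base units: A * s

Checking each option against A * s:
  A. C: ✓ matches
  B. V: ✗ does not match
  C. A/s: ✗ does not match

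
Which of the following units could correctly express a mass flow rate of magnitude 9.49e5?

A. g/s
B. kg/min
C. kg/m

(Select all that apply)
A, B

mass flow rate has SI base units: kg / s

Checking each option against kg / s:
  A. g/s: ✓ matches
  B. kg/min: ✓ matches
  C. kg/m: ✗ does not match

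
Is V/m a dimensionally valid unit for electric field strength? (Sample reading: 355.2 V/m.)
Yes

electric field strength has SI base units: kg * m / (A * s^3)
V/m reduces to the same SI base units, so it is a valid unit for electric field strength.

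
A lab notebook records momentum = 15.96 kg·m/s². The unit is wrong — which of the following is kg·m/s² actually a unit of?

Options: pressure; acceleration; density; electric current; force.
force

momentum should have units dimensionally equivalent to kg * m / s (e.g. kg·m/s).
The given unit 'kg·m/s²' reduces to kg * m / s^2. Of the listed options, that is the dimensionality of force.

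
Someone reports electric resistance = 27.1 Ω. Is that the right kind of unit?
Yes

electric resistance has SI base units: kg * m^2 / (A^2 * s^3)
Ω reduces to the same SI base units, so it is a valid unit for electric resistance.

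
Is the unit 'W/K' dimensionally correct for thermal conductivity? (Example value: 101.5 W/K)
No

thermal conductivity has SI base units: kg * m / (s^3 * K)
W/K does NOT reduce to kg * m / (s^3 * K); a valid unit for thermal conductivity would be e.g. W/(m·K).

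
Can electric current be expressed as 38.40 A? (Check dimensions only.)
Yes

electric current has SI base units: A
A reduces to the same SI base units, so it is a valid unit for electric current.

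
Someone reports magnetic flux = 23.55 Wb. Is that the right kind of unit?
Yes

magnetic flux has SI base units: kg * m^2 / (A * s^2)
Wb reduces to the same SI base units, so it is a valid unit for magnetic flux.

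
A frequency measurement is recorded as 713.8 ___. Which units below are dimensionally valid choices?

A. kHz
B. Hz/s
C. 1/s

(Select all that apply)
A, C

frequency has SI base units: 1 / s

Checking each option against 1 / s:
  A. kHz: ✓ matches
  B. Hz/s: ✗ does not match
  C. 1/s: ✓ matches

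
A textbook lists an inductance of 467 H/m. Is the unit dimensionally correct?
No

inductance has SI base units: kg * m^2 / (A^2 * s^2)
H/m does NOT reduce to kg * m^2 / (A^2 * s^2); a valid unit for inductance would be e.g. H.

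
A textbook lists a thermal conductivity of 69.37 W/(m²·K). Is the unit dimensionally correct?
No

thermal conductivity has SI base units: kg * m / (s^3 * K)
W/(m²·K) does NOT reduce to kg * m / (s^3 * K); a valid unit for thermal conductivity would be e.g. W/(m·K).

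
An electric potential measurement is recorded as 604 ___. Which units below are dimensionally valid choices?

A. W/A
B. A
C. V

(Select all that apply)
A, C

electric potential has SI base units: kg * m^2 / (A * s^3)

Checking each option against kg * m^2 / (A * s^3):
  A. W/A: ✓ matches
  B. A: ✗ does not match
  C. V: ✓ matches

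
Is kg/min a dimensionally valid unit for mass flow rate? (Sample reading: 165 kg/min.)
Yes

mass flow rate has SI base units: kg / s
kg/min reduces to the same SI base units, so it is a valid unit for mass flow rate.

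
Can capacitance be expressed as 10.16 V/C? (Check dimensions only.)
No

capacitance has SI base units: A^2 * s^4 / (kg * m^2)
V/C does NOT reduce to A^2 * s^4 / (kg * m^2); a valid unit for capacitance would be e.g. F.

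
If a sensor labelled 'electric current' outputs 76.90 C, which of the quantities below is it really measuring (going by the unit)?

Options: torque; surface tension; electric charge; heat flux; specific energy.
electric charge

electric current should have units dimensionally equivalent to A (e.g. A).
The given unit 'C' reduces to A * s. Of the listed options, that is the dimensionality of electric charge.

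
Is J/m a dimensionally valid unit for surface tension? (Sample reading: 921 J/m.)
No

surface tension has SI base units: kg / s^2
J/m does NOT reduce to kg / s^2; a valid unit for surface tension would be e.g. N/m.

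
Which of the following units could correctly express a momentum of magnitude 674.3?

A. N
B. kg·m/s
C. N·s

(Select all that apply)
B, C

momentum has SI base units: kg * m / s

Checking each option against kg * m / s:
  A. N: ✗ does not match
  B. kg·m/s: ✓ matches
  C. N·s: ✓ matches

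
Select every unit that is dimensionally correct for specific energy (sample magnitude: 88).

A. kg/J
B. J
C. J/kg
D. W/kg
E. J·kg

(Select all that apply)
C

specific energy has SI base units: m^2 / s^2

Checking each option against m^2 / s^2:
  A. kg/J: ✗ does not match
  B. J: ✗ does not match
  C. J/kg: ✓ matches
  D. W/kg: ✗ does not match
  E. J·kg: ✗ does not match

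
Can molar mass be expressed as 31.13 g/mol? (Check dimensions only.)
Yes

molar mass has SI base units: kg / mol
g/mol reduces to the same SI base units, so it is a valid unit for molar mass.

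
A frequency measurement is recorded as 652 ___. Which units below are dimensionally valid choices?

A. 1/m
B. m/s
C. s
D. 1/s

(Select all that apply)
D

frequency has SI base units: 1 / s

Checking each option against 1 / s:
  A. 1/m: ✗ does not match
  B. m/s: ✗ does not match
  C. s: ✗ does not match
  D. 1/s: ✓ matches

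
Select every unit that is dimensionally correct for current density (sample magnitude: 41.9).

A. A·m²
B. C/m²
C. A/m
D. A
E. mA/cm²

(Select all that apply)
E

current density has SI base units: A / m^2

Checking each option against A / m^2:
  A. A·m²: ✗ does not match
  B. C/m²: ✗ does not match
  C. A/m: ✗ does not match
  D. A: ✗ does not match
  E. mA/cm²: ✓ matches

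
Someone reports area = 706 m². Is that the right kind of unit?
Yes

area has SI base units: m^2
m² reduces to the same SI base units, so it is a valid unit for area.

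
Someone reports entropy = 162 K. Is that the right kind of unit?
No

entropy has SI base units: kg * m^2 / (s^2 * K)
K does NOT reduce to kg * m^2 / (s^2 * K); a valid unit for entropy would be e.g. J/K.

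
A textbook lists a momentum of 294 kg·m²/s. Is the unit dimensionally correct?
No

momentum has SI base units: kg * m / s
kg·m²/s does NOT reduce to kg * m / s; a valid unit for momentum would be e.g. kg·m/s.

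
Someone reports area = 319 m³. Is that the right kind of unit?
No

area has SI base units: m^2
m³ does NOT reduce to m^2; a valid unit for area would be e.g. m².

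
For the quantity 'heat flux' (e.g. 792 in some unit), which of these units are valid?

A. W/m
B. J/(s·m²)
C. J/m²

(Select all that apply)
B

heat flux has SI base units: kg / s^3

Checking each option against kg / s^3:
  A. W/m: ✗ does not match
  B. J/(s·m²): ✓ matches
  C. J/m²: ✗ does not match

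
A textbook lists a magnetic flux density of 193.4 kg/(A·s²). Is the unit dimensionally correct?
Yes

magnetic flux density has SI base units: kg / (A * s^2)
kg/(A·s²) reduces to the same SI base units, so it is a valid unit for magnetic flux density.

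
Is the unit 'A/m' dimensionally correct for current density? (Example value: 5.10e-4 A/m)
No

current density has SI base units: A / m^2
A/m does NOT reduce to A / m^2; a valid unit for current density would be e.g. A/m².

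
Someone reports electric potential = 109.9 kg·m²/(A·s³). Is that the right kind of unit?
Yes

electric potential has SI base units: kg * m^2 / (A * s^3)
kg·m²/(A·s³) reduces to the same SI base units, so it is a valid unit for electric potential.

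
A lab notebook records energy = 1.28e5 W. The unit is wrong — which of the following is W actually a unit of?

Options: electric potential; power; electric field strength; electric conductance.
power

energy should have units dimensionally equivalent to kg * m^2 / s^2 (e.g. J).
The given unit 'W' reduces to kg * m^2 / s^3. Of the listed options, that is the dimensionality of power.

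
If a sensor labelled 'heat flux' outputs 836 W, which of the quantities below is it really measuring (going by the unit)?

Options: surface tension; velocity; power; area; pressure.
power

heat flux should have units dimensionally equivalent to kg / s^3 (e.g. W/m²).
The given unit 'W' reduces to kg * m^2 / s^3. Of the listed options, that is the dimensionality of power.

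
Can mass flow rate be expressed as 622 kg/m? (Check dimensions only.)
No

mass flow rate has SI base units: kg / s
kg/m does NOT reduce to kg / s; a valid unit for mass flow rate would be e.g. kg/s.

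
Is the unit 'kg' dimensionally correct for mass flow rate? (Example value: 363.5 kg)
No

mass flow rate has SI base units: kg / s
kg does NOT reduce to kg / s; a valid unit for mass flow rate would be e.g. kg/s.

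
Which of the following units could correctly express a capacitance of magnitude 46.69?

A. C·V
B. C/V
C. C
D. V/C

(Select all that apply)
B

capacitance has SI base units: A^2 * s^4 / (kg * m^2)

Checking each option against A^2 * s^4 / (kg * m^2):
  A. C·V: ✗ does not match
  B. C/V: ✓ matches
  C. C: ✗ does not match
  D. V/C: ✗ does not match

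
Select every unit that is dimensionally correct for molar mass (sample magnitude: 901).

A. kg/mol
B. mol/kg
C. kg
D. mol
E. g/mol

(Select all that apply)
A, E

molar mass has SI base units: kg / mol

Checking each option against kg / mol:
  A. kg/mol: ✓ matches
  B. mol/kg: ✗ does not match
  C. kg: ✗ does not match
  D. mol: ✗ does not match
  E. g/mol: ✓ matches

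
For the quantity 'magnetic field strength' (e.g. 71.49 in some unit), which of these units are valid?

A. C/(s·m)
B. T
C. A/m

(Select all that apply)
A, C

magnetic field strength has SI base units: A / m

Checking each option against A / m:
  A. C/(s·m): ✓ matches
  B. T: ✗ does not match
  C. A/m: ✓ matches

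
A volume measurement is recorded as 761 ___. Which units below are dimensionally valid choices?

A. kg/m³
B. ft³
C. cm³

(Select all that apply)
B, C

volume has SI base units: m^3

Checking each option against m^3:
  A. kg/m³: ✗ does not match
  B. ft³: ✓ matches
  C. cm³: ✓ matches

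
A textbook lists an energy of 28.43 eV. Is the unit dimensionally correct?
Yes

energy has SI base units: kg * m^2 / s^2
eV reduces to the same SI base units, so it is a valid unit for energy.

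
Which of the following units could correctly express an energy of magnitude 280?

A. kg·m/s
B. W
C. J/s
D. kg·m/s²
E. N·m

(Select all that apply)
E

energy has SI base units: kg * m^2 / s^2

Checking each option against kg * m^2 / s^2:
  A. kg·m/s: ✗ does not match
  B. W: ✗ does not match
  C. J/s: ✗ does not match
  D. kg·m/s²: ✗ does not match
  E. N·m: ✓ matches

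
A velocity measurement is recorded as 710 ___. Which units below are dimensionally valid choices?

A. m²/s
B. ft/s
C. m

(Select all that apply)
B

velocity has SI base units: m / s

Checking each option against m / s:
  A. m²/s: ✗ does not match
  B. ft/s: ✓ matches
  C. m: ✗ does not match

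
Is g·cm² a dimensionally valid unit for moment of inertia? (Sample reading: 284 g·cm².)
Yes

moment of inertia has SI base units: kg * m^2
g·cm² reduces to the same SI base units, so it is a valid unit for moment of inertia.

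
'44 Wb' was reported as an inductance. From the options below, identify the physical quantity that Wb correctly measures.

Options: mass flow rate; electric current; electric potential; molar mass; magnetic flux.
magnetic flux

inductance should have units dimensionally equivalent to kg * m^2 / (A^2 * s^2) (e.g. H).
The given unit 'Wb' reduces to kg * m^2 / (A * s^2). Of the listed options, that is the dimensionality of magnetic flux.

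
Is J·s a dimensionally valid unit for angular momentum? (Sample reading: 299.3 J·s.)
Yes

angular momentum has SI base units: kg * m^2 / s
J·s reduces to the same SI base units, so it is a valid unit for angular momentum.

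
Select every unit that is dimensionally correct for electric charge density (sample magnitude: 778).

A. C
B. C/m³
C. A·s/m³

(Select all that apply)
B, C

electric charge density has SI base units: A * s / m^3

Checking each option against A * s / m^3:
  A. C: ✗ does not match
  B. C/m³: ✓ matches
  C. A·s/m³: ✓ matches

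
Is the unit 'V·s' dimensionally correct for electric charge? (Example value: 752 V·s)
No

electric charge has SI base units: A * s
V·s does NOT reduce to A * s; a valid unit for electric charge would be e.g. C.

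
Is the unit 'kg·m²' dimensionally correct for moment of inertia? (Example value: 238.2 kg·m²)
Yes

moment of inertia has SI base units: kg * m^2
kg·m² reduces to the same SI base units, so it is a valid unit for moment of inertia.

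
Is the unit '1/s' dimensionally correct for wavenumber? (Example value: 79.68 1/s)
No

wavenumber has SI base units: 1 / m
1/s does NOT reduce to 1 / m; a valid unit for wavenumber would be e.g. 1/m.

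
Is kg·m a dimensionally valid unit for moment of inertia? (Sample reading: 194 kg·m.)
No

moment of inertia has SI base units: kg * m^2
kg·m does NOT reduce to kg * m^2; a valid unit for moment of inertia would be e.g. kg·m².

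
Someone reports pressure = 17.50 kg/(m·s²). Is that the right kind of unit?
Yes

pressure has SI base units: kg / (m * s^2)
kg/(m·s²) reduces to the same SI base units, so it is a valid unit for pressure.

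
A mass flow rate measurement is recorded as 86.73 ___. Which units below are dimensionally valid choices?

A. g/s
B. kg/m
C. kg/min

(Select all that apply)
A, C

mass flow rate has SI base units: kg / s

Checking each option against kg / s:
  A. g/s: ✓ matches
  B. kg/m: ✗ does not match
  C. kg/min: ✓ matches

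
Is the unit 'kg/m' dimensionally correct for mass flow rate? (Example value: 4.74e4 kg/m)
No

mass flow rate has SI base units: kg / s
kg/m does NOT reduce to kg / s; a valid unit for mass flow rate would be e.g. kg/s.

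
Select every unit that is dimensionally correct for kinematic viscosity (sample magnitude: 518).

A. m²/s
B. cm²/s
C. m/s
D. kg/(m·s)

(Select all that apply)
A, B

kinematic viscosity has SI base units: m^2 / s

Checking each option against m^2 / s:
  A. m²/s: ✓ matches
  B. cm²/s: ✓ matches
  C. m/s: ✗ does not match
  D. kg/(m·s): ✗ does not match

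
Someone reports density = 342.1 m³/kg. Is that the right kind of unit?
No

density has SI base units: kg / m^3
m³/kg does NOT reduce to kg / m^3; a valid unit for density would be e.g. kg/m³.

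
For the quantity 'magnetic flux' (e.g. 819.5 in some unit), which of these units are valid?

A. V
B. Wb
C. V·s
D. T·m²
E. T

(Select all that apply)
B, C, D

magnetic flux has SI base units: kg * m^2 / (A * s^2)

Checking each option against kg * m^2 / (A * s^2):
  A. V: ✗ does not match
  B. Wb: ✓ matches
  C. V·s: ✓ matches
  D. T·m²: ✓ matches
  E. T: ✗ does not match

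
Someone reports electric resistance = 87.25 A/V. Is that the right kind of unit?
No

electric resistance has SI base units: kg * m^2 / (A^2 * s^3)
A/V does NOT reduce to kg * m^2 / (A^2 * s^3); a valid unit for electric resistance would be e.g. Ω.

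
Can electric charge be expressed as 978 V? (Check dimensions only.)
No

electric charge has SI base units: A * s
V does NOT reduce to A * s; a valid unit for electric charge would be e.g. C.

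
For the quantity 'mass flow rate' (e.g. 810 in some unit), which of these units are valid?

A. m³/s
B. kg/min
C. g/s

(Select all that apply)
B, C

mass flow rate has SI base units: kg / s

Checking each option against kg / s:
  A. m³/s: ✗ does not match
  B. kg/min: ✓ matches
  C. g/s: ✓ matches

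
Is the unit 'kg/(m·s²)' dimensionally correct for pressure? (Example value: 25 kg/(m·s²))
Yes

pressure has SI base units: kg / (m * s^2)
kg/(m·s²) reduces to the same SI base units, so it is a valid unit for pressure.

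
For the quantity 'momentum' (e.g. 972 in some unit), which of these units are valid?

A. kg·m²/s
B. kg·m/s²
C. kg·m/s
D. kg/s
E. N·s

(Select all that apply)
C, E

momentum has SI base units: kg * m / s

Checking each option against kg * m / s:
  A. kg·m²/s: ✗ does not match
  B. kg·m/s²: ✗ does not match
  C. kg·m/s: ✓ matches
  D. kg/s: ✗ does not match
  E. N·s: ✓ matches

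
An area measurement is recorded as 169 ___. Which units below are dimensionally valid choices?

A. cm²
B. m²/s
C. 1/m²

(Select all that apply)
A

area has SI base units: m^2

Checking each option against m^2:
  A. cm²: ✓ matches
  B. m²/s: ✗ does not match
  C. 1/m²: ✗ does not match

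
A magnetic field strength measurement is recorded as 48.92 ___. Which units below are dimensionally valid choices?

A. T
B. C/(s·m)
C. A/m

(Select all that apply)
B, C

magnetic field strength has SI base units: A / m

Checking each option against A / m:
  A. T: ✗ does not match
  B. C/(s·m): ✓ matches
  C. A/m: ✓ matches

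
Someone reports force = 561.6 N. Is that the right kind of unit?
Yes

force has SI base units: kg * m / s^2
N reduces to the same SI base units, so it is a valid unit for force.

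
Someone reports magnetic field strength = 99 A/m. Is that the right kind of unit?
Yes

magnetic field strength has SI base units: A / m
A/m reduces to the same SI base units, so it is a valid unit for magnetic field strength.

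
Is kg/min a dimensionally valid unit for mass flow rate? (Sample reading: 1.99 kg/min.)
Yes

mass flow rate has SI base units: kg / s
kg/min reduces to the same SI base units, so it is a valid unit for mass flow rate.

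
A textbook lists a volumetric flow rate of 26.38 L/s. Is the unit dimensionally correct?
Yes

volumetric flow rate has SI base units: m^3 / s
L/s reduces to the same SI base units, so it is a valid unit for volumetric flow rate.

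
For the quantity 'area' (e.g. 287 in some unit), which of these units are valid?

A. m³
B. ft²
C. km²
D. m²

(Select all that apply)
B, C, D

area has SI base units: m^2

Checking each option against m^2:
  A. m³: ✗ does not match
  B. ft²: ✓ matches
  C. km²: ✓ matches
  D. m²: ✓ matches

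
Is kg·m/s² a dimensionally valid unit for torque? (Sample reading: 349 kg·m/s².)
No

torque has SI base units: kg * m^2 / s^2
kg·m/s² does NOT reduce to kg * m^2 / s^2; a valid unit for torque would be e.g. N·m.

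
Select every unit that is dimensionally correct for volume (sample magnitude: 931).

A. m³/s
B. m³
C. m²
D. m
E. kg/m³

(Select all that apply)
B

volume has SI base units: m^3

Checking each option against m^3:
  A. m³/s: ✗ does not match
  B. m³: ✓ matches
  C. m²: ✗ does not match
  D. m: ✗ does not match
  E. kg/m³: ✗ does not match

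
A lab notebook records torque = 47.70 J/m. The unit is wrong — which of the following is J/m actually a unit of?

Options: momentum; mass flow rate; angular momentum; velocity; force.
force

torque should have units dimensionally equivalent to kg * m^2 / s^2 (e.g. N·m).
The given unit 'J/m' reduces to kg * m / s^2. Of the listed options, that is the dimensionality of force.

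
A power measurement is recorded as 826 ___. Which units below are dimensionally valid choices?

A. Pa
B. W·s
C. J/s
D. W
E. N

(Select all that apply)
C, D

power has SI base units: kg * m^2 / s^3

Checking each option against kg * m^2 / s^3:
  A. Pa: ✗ does not match
  B. W·s: ✗ does not match
  C. J/s: ✓ matches
  D. W: ✓ matches
  E. N: ✗ does not match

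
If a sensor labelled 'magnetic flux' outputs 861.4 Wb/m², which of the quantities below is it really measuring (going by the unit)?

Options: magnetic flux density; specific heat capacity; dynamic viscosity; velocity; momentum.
magnetic flux density

magnetic flux should have units dimensionally equivalent to kg * m^2 / (A * s^2) (e.g. Wb).
The given unit 'Wb/m²' reduces to kg / (A * s^2). Of the listed options, that is the dimensionality of magnetic flux density.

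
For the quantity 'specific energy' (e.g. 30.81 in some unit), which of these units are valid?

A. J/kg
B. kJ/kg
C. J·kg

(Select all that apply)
A, B

specific energy has SI base units: m^2 / s^2

Checking each option against m^2 / s^2:
  A. J/kg: ✓ matches
  B. kJ/kg: ✓ matches
  C. J·kg: ✗ does not match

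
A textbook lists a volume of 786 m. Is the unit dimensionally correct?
No

volume has SI base units: m^3
m does NOT reduce to m^3; a valid unit for volume would be e.g. m³.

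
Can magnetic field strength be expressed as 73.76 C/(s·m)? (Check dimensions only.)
Yes

magnetic field strength has SI base units: A / m
C/(s·m) reduces to the same SI base units, so it is a valid unit for magnetic field strength.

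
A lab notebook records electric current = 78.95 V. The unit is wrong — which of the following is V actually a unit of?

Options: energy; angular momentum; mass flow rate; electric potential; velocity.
electric potential

electric current should have units dimensionally equivalent to A (e.g. A).
The given unit 'V' reduces to kg * m^2 / (A * s^3). Of the listed options, that is the dimensionality of electric potential.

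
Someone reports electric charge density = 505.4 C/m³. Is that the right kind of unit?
Yes

electric charge density has SI base units: A * s / m^3
C/m³ reduces to the same SI base units, so it is a valid unit for electric charge density.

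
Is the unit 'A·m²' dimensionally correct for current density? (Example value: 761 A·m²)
No

current density has SI base units: A / m^2
A·m² does NOT reduce to A / m^2; a valid unit for current density would be e.g. A/m².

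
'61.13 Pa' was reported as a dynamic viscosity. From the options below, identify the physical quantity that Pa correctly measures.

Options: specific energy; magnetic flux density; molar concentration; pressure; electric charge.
pressure

dynamic viscosity should have units dimensionally equivalent to kg / (m * s) (e.g. Pa·s).
The given unit 'Pa' reduces to kg / (m * s^2). Of the listed options, that is the dimensionality of pressure.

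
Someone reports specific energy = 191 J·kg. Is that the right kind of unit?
No

specific energy has SI base units: m^2 / s^2
J·kg does NOT reduce to m^2 / s^2; a valid unit for specific energy would be e.g. J/kg.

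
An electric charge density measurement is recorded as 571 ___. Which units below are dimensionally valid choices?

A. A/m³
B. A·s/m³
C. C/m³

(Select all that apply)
B, C

electric charge density has SI base units: A * s / m^3

Checking each option against A * s / m^3:
  A. A/m³: ✗ does not match
  B. A·s/m³: ✓ matches
  C. C/m³: ✓ matches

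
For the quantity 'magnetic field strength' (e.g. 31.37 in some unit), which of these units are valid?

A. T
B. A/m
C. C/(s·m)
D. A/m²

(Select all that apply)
B, C

magnetic field strength has SI base units: A / m

Checking each option against A / m:
  A. T: ✗ does not match
  B. A/m: ✓ matches
  C. C/(s·m): ✓ matches
  D. A/m²: ✗ does not match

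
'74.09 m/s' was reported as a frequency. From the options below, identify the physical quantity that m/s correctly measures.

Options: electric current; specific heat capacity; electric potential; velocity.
velocity

frequency should have units dimensionally equivalent to 1 / s (e.g. Hz).
The given unit 'm/s' reduces to m / s. Of the listed options, that is the dimensionality of velocity.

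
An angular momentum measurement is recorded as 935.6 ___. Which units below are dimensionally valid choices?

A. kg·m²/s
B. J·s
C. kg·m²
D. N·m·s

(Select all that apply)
A, B, D

angular momentum has SI base units: kg * m^2 / s

Checking each option against kg * m^2 / s:
  A. kg·m²/s: ✓ matches
  B. J·s: ✓ matches
  C. kg·m²: ✗ does not match
  D. N·m·s: ✓ matches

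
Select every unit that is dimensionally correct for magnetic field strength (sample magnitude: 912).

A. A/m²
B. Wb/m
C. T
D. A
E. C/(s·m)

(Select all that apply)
E

magnetic field strength has SI base units: A / m

Checking each option against A / m:
  A. A/m²: ✗ does not match
  B. Wb/m: ✗ does not match
  C. T: ✗ does not match
  D. A: ✗ does not match
  E. C/(s·m): ✓ matches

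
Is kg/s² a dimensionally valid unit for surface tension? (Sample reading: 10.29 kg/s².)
Yes

surface tension has SI base units: kg / s^2
kg/s² reduces to the same SI base units, so it is a valid unit for surface tension.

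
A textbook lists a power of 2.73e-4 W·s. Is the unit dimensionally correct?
No

power has SI base units: kg * m^2 / s^3
W·s does NOT reduce to kg * m^2 / s^3; a valid unit for power would be e.g. W.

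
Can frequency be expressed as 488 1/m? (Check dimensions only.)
No

frequency has SI base units: 1 / s
1/m does NOT reduce to 1 / s; a valid unit for frequency would be e.g. Hz.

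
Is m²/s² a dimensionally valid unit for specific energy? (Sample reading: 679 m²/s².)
Yes

specific energy has SI base units: m^2 / s^2
m²/s² reduces to the same SI base units, so it is a valid unit for specific energy.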